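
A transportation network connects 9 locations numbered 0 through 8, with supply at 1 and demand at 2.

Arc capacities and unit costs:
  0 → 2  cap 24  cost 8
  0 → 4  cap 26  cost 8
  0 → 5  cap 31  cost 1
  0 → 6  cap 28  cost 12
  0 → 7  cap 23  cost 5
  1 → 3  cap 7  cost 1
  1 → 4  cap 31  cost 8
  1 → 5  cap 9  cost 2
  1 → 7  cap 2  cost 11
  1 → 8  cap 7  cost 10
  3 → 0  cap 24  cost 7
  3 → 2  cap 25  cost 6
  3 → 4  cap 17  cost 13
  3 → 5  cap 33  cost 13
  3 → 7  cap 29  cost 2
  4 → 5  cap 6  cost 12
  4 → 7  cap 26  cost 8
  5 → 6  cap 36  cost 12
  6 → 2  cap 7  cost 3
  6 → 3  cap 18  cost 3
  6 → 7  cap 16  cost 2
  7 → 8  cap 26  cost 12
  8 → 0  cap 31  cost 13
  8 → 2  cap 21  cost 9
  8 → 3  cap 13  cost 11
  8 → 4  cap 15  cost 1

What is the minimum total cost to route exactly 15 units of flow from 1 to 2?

Minimum cost for 15 units: 187

shortest-cost path #1: 1→3→2 push 7 @ unit cost 7 (adds 49)
shortest-cost path #2: 1→5→6→2 push 7 @ unit cost 17 (adds 119)
shortest-cost path #3: 1→8→2 push 1 @ unit cost 19 (adds 19)
total cost = 187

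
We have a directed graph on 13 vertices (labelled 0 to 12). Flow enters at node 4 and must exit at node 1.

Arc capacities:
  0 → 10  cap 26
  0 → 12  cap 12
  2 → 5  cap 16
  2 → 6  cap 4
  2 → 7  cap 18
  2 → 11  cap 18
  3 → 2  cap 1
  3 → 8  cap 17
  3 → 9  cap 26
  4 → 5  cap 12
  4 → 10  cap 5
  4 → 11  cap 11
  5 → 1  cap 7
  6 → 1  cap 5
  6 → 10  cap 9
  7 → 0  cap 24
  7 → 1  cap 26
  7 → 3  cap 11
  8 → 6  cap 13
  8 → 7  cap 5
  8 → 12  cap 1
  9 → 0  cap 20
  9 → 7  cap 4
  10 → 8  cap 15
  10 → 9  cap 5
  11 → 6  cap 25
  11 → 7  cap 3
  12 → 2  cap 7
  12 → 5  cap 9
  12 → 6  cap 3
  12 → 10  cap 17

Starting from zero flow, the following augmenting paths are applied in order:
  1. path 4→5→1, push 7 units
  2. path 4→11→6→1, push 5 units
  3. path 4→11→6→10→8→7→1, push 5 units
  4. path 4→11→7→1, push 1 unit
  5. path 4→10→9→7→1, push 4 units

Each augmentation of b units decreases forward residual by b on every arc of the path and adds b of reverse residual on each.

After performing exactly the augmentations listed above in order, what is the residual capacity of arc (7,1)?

Residual capacity of (7,1): 16

after path 1 (4→5→1, push 7): res(7,1)=26
after path 2 (4→11→6→1, push 5): res(7,1)=26
after path 3 (4→11→6→10→8→7→1, push 5): res(7,1)=21
after path 4 (4→11→7→1, push 1): res(7,1)=20
after path 5 (4→10→9→7→1, push 4): res(7,1)=16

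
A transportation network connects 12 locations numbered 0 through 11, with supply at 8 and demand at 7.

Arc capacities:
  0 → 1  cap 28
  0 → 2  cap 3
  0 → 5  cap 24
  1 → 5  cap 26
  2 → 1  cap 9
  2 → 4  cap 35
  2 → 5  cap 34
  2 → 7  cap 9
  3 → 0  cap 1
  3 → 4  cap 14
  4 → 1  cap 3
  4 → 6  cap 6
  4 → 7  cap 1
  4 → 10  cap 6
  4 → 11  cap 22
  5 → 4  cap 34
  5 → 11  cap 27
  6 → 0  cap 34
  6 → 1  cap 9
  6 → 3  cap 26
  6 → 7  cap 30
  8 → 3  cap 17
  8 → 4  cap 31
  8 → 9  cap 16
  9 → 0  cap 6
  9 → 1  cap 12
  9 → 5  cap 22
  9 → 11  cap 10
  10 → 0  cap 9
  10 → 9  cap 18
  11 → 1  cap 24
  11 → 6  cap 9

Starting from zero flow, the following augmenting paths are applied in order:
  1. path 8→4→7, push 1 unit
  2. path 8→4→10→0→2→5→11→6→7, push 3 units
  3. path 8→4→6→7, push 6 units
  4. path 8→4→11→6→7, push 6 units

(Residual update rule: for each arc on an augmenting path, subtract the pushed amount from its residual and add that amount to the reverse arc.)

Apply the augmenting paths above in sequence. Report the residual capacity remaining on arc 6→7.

Residual capacity of (6,7): 15

after path 1 (8→4→7, push 1): res(6,7)=30
after path 2 (8→4→10→0→2→5→11→6→7, push 3): res(6,7)=27
after path 3 (8→4→6→7, push 6): res(6,7)=21
after path 4 (8→4→11→6→7, push 6): res(6,7)=15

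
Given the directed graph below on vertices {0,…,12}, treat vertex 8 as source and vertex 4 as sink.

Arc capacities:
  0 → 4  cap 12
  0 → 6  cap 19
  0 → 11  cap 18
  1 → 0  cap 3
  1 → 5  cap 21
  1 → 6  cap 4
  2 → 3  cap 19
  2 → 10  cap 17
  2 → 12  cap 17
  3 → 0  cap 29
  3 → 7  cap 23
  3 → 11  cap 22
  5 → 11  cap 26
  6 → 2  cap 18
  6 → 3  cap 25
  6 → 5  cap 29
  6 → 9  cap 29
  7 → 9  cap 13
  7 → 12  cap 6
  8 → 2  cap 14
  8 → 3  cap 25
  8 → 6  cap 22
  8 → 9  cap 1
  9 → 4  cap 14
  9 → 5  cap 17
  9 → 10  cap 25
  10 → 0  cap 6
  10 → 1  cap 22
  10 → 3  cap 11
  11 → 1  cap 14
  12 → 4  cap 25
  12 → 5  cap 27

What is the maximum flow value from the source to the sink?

Maximum flow value: 49

augment #1: 8→9→4 bottleneck 1, total now 1
augment #2: 8→2→12→4 bottleneck 14, total now 15
augment #3: 8→3→0→4 bottleneck 12, total now 27
augment #4: 8→6→9→4 bottleneck 13, total now 40
augment #5: 8→3→7→12→4 bottleneck 6, total now 46
augment #6: 8→6→2→12→4 bottleneck 3, total now 49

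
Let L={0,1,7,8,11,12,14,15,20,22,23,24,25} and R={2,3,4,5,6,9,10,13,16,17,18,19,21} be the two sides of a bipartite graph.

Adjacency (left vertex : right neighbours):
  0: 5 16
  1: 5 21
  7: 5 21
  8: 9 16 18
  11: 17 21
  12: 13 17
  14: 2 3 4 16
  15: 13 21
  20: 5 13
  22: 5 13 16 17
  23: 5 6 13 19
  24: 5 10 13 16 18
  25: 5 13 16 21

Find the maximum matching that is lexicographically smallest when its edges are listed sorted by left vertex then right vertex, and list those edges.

|M| = 9 (so the lex-smallest maximum matching has 9 edges)
process left vertices in ascending order; for each, take the smallest-labelled available neighbour that still permits 9 edges overall, or leave it unmatched if none does
lex-smallest matching: {0-5, 1-21, 8-9, 11-17, 12-13, 14-2, 22-16, 23-6, 24-10}

Lex-smallest maximum matching: {(0,5), (1,21), (8,9), (11,17), (12,13), (14,2), (22,16), (23,6), (24,10)}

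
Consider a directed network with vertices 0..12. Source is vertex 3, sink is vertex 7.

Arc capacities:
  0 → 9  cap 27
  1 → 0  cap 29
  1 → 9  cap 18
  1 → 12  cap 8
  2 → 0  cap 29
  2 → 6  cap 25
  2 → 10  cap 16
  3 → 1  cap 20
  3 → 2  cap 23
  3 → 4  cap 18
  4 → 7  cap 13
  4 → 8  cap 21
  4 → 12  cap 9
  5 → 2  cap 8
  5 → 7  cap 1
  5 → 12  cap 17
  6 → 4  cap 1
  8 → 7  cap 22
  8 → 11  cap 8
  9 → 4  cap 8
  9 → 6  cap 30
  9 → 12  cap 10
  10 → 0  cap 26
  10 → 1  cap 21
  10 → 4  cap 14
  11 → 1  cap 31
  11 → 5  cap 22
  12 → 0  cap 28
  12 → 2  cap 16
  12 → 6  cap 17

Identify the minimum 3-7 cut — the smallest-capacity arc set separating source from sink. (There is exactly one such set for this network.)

Min-cut arcs: {(4,7), (4,8)} (total capacity 34)

augment #1: 3→4→7 push 13
augment #2: 3→4→8→7 push 5
augment #3: 3→1→9→4→8→7 push 8
augment #4: 3→2→6→4→8→7 push 1
augment #5: 3→2→10→4→8→7 push 7
max flow = 34; residual-reachable set from 3 gives S-side
cut edges (S→T): {(4,7), (4,8)} total cap 34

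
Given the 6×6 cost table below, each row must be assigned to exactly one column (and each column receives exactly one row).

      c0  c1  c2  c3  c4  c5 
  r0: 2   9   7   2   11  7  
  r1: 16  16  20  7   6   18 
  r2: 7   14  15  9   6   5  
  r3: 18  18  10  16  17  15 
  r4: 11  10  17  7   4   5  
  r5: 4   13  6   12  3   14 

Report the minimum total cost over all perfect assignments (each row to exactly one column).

Minimum assignment cost: 37

one of 2 optimal assignments: row0→col0 (cost 2), row1→col3 (cost 7), row2→col5 (cost 5), row3→col2 (cost 10), row4→col1 (cost 10), row5→col4 (cost 3)
total = 2 + 7 + 5 + 10 + 10 + 3 = 37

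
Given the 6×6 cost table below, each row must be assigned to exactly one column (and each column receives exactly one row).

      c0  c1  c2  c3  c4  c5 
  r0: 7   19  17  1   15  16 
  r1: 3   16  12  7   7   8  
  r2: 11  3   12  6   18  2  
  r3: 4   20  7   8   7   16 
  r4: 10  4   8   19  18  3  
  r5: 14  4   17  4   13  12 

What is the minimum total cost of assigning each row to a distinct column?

optimal assignment: row0→col3 (cost 1), row1→col0 (cost 3), row2→col5 (cost 2), row3→col4 (cost 7), row4→col2 (cost 8), row5→col1 (cost 4)
total = 1 + 3 + 2 + 7 + 8 + 4 = 25

Minimum assignment cost: 25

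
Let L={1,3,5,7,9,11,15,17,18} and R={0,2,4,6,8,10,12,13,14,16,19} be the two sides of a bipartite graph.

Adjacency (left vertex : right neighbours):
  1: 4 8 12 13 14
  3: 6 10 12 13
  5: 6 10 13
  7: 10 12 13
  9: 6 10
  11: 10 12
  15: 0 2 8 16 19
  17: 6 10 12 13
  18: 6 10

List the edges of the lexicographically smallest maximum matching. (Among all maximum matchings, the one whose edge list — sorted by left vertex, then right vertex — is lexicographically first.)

|M| = 6 (so the lex-smallest maximum matching has 6 edges)
process left vertices in ascending order; for each, take the smallest-labelled available neighbour that still permits 6 edges overall, or leave it unmatched if none does
lex-smallest matching: {1-4, 3-6, 5-10, 7-12, 15-0, 17-13}

Lex-smallest maximum matching: {(1,4), (3,6), (5,10), (7,12), (15,0), (17,13)}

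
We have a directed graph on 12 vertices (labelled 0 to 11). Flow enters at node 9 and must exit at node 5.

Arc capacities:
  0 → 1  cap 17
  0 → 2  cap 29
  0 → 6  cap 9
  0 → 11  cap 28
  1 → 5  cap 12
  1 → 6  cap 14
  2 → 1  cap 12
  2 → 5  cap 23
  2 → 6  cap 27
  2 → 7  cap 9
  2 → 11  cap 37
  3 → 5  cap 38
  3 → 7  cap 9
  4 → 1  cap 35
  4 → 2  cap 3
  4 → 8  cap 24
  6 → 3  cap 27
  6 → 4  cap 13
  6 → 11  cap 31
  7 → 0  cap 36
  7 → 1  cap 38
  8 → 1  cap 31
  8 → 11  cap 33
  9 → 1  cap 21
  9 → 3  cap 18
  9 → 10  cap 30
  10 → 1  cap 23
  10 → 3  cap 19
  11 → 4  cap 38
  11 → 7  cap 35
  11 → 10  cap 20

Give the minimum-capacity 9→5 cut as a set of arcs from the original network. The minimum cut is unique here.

Min-cut arcs: {(1,5), (1,6), (9,3), (10,3)} (total capacity 63)

augment #1: 9→1→5 push 12
augment #2: 9→3→5 push 18
augment #3: 9→10→3→5 push 19
augment #4: 9→1→6→3→5 push 1
augment #5: 9→1→6→4→2→5 push 3
augment #6: 9→1→6→3→7→0→2→5 push 5
augment #7: 9→10→1→6→3→7→0→2→5 push 4
augment #8: 9→10→1→6→11→7→0→2→5 push 1
max flow = 63; residual-reachable set from 9 gives S-side
cut edges (S→T): {(1,5), (1,6), (9,3), (10,3)} total cap 63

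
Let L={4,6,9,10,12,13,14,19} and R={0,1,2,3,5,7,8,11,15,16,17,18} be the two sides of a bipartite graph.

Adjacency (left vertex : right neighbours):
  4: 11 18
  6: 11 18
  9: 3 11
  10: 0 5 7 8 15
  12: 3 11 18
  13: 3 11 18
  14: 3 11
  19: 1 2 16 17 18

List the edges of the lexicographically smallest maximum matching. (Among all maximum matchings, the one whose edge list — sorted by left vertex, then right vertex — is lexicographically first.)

Lex-smallest maximum matching: {(4,11), (6,18), (9,3), (10,0), (19,1)}

|M| = 5 (so the lex-smallest maximum matching has 5 edges)
process left vertices in ascending order; for each, take the smallest-labelled available neighbour that still permits 5 edges overall, or leave it unmatched if none does
lex-smallest matching: {4-11, 6-18, 9-3, 10-0, 19-1}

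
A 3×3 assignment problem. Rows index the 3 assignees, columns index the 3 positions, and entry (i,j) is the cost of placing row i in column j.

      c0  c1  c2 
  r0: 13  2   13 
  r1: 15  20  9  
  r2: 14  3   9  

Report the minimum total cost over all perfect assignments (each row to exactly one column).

Minimum assignment cost: 25

one of 2 optimal assignments: row0→col0 (cost 13), row1→col2 (cost 9), row2→col1 (cost 3)
total = 13 + 9 + 3 = 25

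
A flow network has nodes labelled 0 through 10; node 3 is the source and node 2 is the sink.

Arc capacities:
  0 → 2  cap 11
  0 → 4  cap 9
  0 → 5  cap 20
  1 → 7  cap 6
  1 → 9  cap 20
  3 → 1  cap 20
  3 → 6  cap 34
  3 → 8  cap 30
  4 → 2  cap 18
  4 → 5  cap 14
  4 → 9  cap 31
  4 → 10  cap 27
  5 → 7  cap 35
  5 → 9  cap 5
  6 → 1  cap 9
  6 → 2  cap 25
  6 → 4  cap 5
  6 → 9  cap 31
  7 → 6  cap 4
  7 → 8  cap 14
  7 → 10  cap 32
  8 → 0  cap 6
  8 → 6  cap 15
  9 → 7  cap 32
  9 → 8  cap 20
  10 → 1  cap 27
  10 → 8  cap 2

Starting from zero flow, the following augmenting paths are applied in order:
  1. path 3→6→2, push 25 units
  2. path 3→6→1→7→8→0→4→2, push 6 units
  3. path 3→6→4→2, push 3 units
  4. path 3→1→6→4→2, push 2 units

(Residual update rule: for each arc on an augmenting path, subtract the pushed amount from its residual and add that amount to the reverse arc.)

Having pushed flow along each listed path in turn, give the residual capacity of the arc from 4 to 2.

after path 1 (3→6→2, push 25): res(4,2)=18
after path 2 (3→6→1→7→8→0→4→2, push 6): res(4,2)=12
after path 3 (3→6→4→2, push 3): res(4,2)=9
after path 4 (3→1→6→4→2, push 2): res(4,2)=7

Residual capacity of (4,2): 7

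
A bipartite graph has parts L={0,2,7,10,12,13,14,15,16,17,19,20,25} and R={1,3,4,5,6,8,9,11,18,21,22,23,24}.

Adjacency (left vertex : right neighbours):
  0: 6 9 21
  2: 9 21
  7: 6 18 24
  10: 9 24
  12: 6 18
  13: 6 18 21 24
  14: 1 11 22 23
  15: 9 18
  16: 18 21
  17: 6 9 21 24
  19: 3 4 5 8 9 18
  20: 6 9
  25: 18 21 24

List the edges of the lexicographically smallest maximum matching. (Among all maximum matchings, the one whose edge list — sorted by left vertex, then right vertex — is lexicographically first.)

Lex-smallest maximum matching: {(0,6), (2,9), (7,18), (10,24), (13,21), (14,1), (19,3)}

|M| = 7 (so the lex-smallest maximum matching has 7 edges)
process left vertices in ascending order; for each, take the smallest-labelled available neighbour that still permits 7 edges overall, or leave it unmatched if none does
lex-smallest matching: {0-6, 2-9, 7-18, 10-24, 13-21, 14-1, 19-3}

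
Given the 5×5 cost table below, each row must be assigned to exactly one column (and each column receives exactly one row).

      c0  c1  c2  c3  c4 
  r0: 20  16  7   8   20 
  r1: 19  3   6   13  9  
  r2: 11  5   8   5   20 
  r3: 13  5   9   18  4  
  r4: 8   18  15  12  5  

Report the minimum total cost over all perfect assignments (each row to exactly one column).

Minimum assignment cost: 27

optimal assignment: row0→col2 (cost 7), row1→col1 (cost 3), row2→col3 (cost 5), row3→col4 (cost 4), row4→col0 (cost 8)
total = 7 + 3 + 5 + 4 + 8 = 27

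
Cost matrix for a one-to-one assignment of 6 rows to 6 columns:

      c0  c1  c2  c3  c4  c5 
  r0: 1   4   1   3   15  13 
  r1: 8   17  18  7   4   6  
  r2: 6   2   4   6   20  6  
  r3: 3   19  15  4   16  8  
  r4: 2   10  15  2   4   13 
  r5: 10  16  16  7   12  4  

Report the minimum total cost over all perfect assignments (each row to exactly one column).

optimal assignment: row0→col2 (cost 1), row1→col4 (cost 4), row2→col1 (cost 2), row3→col0 (cost 3), row4→col3 (cost 2), row5→col5 (cost 4)
total = 1 + 4 + 2 + 3 + 2 + 4 = 16

Minimum assignment cost: 16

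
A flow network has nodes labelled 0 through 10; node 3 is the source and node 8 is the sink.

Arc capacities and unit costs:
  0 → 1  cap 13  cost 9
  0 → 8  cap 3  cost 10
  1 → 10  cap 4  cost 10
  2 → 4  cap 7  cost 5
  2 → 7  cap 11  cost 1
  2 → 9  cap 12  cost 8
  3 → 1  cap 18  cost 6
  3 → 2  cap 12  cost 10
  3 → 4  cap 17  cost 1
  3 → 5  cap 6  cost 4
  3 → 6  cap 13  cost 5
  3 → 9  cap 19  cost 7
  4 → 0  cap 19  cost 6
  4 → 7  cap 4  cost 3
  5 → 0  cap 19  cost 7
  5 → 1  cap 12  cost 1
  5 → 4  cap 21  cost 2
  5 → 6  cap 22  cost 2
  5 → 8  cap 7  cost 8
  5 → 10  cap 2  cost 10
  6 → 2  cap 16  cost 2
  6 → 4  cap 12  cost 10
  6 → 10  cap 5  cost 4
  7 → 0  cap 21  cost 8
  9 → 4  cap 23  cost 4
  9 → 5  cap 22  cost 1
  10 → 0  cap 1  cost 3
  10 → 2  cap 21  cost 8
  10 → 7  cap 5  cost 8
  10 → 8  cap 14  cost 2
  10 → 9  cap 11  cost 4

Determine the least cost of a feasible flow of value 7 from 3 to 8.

Minimum cost for 7 units: 79

shortest-cost path #1: 3→6→10→8 push 5 @ unit cost 11 (adds 55)
shortest-cost path #2: 3→5→8 push 2 @ unit cost 12 (adds 24)
total cost = 79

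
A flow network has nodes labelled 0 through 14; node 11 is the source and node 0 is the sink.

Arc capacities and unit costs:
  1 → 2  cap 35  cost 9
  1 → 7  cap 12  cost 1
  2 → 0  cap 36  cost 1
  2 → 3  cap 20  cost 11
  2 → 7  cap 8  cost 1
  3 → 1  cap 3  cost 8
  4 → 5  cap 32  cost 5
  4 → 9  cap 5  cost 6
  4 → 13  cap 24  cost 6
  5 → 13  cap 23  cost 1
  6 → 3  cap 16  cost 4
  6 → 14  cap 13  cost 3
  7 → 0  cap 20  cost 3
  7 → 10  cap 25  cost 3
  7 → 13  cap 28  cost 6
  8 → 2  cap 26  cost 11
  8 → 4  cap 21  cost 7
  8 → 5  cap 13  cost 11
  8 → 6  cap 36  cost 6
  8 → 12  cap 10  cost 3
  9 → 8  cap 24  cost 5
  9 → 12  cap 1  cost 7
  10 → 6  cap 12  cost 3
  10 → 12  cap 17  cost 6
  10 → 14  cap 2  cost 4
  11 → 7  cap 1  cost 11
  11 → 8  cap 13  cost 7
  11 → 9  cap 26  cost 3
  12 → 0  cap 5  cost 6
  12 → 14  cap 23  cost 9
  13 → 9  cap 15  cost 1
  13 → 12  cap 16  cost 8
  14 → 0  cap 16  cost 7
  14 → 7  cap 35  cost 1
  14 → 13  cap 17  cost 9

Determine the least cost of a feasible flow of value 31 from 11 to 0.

shortest-cost path #1: 11→7→0 push 1 @ unit cost 14 (adds 14)
shortest-cost path #2: 11→8→12→0 push 5 @ unit cost 16 (adds 80)
shortest-cost path #3: 11→8→2→0 push 8 @ unit cost 19 (adds 152)
shortest-cost path #4: 11→9→12→8→2→0 push 1 @ unit cost 19 (adds 19)
shortest-cost path #5: 11→9→8→2→0 push 16 @ unit cost 20 (adds 320)
total cost = 585

Minimum cost for 31 units: 585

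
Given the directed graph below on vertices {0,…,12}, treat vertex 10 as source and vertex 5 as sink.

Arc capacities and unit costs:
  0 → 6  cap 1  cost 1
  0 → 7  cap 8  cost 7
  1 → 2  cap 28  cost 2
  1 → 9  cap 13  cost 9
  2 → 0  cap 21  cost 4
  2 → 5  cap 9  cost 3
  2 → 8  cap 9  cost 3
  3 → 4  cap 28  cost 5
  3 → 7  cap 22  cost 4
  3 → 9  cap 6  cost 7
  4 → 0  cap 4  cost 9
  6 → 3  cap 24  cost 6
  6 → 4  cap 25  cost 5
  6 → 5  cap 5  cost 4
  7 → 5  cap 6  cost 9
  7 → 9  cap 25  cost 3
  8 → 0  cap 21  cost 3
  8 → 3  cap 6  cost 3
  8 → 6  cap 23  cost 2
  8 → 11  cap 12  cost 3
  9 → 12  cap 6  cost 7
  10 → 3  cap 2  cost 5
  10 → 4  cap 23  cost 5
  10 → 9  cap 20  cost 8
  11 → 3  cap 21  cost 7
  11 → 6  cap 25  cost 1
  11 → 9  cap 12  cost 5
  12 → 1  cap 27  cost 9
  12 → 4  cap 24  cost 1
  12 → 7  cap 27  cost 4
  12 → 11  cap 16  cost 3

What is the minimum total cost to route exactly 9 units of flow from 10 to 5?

Minimum cost for 9 units: 203

shortest-cost path #1: 10→3→7→5 push 2 @ unit cost 18 (adds 36)
shortest-cost path #2: 10→4→0→6→5 push 1 @ unit cost 19 (adds 19)
shortest-cost path #3: 10→9→12→11→6→5 push 4 @ unit cost 23 (adds 92)
shortest-cost path #4: 10→9→12→7→5 push 2 @ unit cost 28 (adds 56)
total cost = 203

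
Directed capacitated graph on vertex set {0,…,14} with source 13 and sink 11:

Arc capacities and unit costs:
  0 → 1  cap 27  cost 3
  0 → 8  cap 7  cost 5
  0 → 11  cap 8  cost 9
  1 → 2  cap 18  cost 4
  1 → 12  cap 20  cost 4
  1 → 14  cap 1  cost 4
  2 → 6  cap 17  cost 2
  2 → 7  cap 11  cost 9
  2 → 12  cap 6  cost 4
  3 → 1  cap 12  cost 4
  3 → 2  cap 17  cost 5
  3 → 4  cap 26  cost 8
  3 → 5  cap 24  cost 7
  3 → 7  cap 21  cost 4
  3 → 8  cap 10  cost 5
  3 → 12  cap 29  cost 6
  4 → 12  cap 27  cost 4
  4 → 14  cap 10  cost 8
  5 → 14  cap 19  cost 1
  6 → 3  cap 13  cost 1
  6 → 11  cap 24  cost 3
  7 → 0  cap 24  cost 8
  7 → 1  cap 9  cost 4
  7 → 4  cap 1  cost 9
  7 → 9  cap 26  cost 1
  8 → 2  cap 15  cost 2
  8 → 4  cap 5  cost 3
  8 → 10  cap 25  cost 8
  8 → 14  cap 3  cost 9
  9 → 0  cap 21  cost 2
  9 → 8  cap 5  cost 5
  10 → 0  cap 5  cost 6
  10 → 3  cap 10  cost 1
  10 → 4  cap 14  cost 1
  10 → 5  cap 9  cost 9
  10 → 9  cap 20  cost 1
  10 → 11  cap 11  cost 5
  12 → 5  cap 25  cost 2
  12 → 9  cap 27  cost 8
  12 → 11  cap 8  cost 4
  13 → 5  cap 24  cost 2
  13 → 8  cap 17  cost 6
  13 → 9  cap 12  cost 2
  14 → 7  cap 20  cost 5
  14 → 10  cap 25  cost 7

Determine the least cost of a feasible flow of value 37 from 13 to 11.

shortest-cost path #1: 13→9→0→11 push 8 @ unit cost 13 (adds 104)
shortest-cost path #2: 13→8→2→6→11 push 15 @ unit cost 13 (adds 195)
shortest-cost path #3: 13→5→14→10→11 push 11 @ unit cost 15 (adds 165)
shortest-cost path #4: 13→9→0→1→12→11 push 3 @ unit cost 15 (adds 45)
total cost = 509

Minimum cost for 37 units: 509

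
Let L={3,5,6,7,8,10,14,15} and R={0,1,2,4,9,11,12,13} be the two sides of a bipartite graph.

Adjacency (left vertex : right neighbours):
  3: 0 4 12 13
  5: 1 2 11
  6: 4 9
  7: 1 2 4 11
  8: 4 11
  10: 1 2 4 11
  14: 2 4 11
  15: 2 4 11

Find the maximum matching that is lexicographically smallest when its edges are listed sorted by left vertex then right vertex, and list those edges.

Lex-smallest maximum matching: {(3,0), (5,1), (6,9), (7,2), (8,4), (10,11)}

|M| = 6 (so the lex-smallest maximum matching has 6 edges)
process left vertices in ascending order; for each, take the smallest-labelled available neighbour that still permits 6 edges overall, or leave it unmatched if none does
lex-smallest matching: {3-0, 5-1, 6-9, 7-2, 8-4, 10-11}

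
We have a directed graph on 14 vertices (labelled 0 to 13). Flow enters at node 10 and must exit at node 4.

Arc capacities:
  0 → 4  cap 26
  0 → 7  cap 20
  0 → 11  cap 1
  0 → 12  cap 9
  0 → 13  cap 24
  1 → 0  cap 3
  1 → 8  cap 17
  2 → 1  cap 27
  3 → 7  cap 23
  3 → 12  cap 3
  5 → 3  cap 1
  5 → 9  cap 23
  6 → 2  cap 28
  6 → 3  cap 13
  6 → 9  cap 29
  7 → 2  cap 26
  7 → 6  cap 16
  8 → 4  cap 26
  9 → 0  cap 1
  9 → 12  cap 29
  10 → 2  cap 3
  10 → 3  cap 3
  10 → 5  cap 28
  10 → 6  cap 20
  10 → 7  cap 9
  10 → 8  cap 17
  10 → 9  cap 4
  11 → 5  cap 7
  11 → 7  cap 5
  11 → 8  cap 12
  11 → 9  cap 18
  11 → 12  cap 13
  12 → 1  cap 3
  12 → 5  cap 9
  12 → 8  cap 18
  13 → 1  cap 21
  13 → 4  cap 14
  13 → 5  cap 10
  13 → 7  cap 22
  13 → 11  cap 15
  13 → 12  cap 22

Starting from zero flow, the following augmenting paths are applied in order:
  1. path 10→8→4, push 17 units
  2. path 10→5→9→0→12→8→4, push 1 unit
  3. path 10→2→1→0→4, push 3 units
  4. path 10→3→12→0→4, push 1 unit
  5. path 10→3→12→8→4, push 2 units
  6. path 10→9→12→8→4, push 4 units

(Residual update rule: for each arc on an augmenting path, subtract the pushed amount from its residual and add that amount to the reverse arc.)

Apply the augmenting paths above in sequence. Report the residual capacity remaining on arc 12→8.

after path 1 (10→8→4, push 17): res(12,8)=18
after path 2 (10→5→9→0→12→8→4, push 1): res(12,8)=17
after path 3 (10→2→1→0→4, push 3): res(12,8)=17
after path 4 (10→3→12→0→4, push 1): res(12,8)=17
after path 5 (10→3→12→8→4, push 2): res(12,8)=15
after path 6 (10→9→12→8→4, push 4): res(12,8)=11

Residual capacity of (12,8): 11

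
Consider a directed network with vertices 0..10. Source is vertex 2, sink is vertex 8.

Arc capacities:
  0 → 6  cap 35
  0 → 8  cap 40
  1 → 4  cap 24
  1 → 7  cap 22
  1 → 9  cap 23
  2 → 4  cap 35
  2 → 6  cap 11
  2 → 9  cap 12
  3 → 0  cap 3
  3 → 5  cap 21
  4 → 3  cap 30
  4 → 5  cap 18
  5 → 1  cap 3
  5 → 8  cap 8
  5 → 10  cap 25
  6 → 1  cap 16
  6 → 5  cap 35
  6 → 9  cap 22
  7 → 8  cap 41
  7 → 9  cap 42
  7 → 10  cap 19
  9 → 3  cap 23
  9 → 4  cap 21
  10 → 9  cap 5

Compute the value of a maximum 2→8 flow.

Maximum flow value: 25

augment #1: 2→4→5→8 bottleneck 8, total now 8
augment #2: 2→4→3→0→8 bottleneck 3, total now 11
augment #3: 2→6→1→7→8 bottleneck 11, total now 22
augment #4: 2→4→5→1→7→8 bottleneck 3, total now 25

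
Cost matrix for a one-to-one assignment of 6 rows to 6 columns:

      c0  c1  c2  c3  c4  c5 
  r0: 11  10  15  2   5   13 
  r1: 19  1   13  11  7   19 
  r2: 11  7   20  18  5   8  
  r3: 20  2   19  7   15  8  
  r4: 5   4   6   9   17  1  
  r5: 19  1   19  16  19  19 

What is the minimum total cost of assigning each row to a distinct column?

optimal assignment: row0→col3 (cost 2), row1→col2 (cost 13), row2→col4 (cost 5), row3→col5 (cost 8), row4→col0 (cost 5), row5→col1 (cost 1)
total = 2 + 13 + 5 + 8 + 5 + 1 = 34

Minimum assignment cost: 34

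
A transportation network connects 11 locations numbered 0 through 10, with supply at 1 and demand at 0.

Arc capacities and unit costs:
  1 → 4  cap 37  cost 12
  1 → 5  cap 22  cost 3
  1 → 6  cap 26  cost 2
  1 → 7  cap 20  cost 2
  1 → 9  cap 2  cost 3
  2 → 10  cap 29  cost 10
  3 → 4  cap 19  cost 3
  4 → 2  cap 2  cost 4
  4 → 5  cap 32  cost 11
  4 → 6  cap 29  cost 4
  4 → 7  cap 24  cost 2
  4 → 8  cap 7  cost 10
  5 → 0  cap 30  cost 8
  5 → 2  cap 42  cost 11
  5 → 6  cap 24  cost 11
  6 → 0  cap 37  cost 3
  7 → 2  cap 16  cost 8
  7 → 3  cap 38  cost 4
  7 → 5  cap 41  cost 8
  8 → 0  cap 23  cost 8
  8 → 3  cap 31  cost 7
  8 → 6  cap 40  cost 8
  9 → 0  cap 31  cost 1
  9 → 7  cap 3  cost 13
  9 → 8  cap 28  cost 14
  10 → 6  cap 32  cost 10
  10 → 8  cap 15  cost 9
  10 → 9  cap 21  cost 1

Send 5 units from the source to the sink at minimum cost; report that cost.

shortest-cost path #1: 1→9→0 push 2 @ unit cost 4 (adds 8)
shortest-cost path #2: 1→6→0 push 3 @ unit cost 5 (adds 15)
total cost = 23

Minimum cost for 5 units: 23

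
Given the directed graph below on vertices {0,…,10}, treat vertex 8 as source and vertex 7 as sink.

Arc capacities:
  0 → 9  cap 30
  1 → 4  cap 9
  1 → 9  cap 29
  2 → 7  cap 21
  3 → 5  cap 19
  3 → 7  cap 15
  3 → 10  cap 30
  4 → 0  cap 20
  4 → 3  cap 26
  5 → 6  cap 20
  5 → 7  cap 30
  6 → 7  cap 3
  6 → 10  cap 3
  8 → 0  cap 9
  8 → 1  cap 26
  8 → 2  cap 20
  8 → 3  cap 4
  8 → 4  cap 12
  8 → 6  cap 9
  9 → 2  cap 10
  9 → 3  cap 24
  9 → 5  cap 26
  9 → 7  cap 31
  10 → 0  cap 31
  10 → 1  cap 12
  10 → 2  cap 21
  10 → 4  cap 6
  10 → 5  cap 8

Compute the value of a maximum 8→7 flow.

augment #1: 8→2→7 bottleneck 20, total now 20
augment #2: 8→3→7 bottleneck 4, total now 24
augment #3: 8→6→7 bottleneck 3, total now 27
augment #4: 8→0→9→7 bottleneck 9, total now 36
augment #5: 8→1→9→7 bottleneck 22, total now 58
augment #6: 8→4→3→7 bottleneck 11, total now 69
augment #7: 8→1→9→2→7 bottleneck 1, total now 70
augment #8: 8→1→9→5→7 bottleneck 3, total now 73
augment #9: 8→4→3→5→7 bottleneck 1, total now 74
augment #10: 8→6→10→5→7 bottleneck 3, total now 77

Maximum flow value: 77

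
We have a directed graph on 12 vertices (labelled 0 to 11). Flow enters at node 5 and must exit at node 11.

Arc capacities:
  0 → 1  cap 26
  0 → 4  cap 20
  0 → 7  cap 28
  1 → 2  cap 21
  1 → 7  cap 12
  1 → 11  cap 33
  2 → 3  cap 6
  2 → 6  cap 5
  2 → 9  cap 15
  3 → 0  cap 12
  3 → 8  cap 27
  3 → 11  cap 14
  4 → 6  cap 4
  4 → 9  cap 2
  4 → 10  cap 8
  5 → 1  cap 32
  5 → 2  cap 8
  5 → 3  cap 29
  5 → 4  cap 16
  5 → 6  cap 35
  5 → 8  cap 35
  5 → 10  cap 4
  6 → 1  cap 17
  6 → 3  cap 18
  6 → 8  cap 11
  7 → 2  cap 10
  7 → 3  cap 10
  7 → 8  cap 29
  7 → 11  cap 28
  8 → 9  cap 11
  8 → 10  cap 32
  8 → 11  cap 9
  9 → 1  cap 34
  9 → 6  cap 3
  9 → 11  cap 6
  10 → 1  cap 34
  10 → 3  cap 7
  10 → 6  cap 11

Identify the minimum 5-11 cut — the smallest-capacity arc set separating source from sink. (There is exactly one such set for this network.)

Min-cut arcs: {(1,7), (1,11), (3,0), (3,11), (8,11), (9,11)} (total capacity 86)

augment #1: 5→1→11 push 32
augment #2: 5→3→11 push 14
augment #3: 5→8→11 push 9
augment #4: 5→2→9→11 push 6
augment #5: 5→6→1→11 push 1
augment #6: 5→3→0→7→11 push 12
augment #7: 5→6→1→7→11 push 12
max flow = 86; residual-reachable set from 5 gives S-side
cut edges (S→T): {(1,7), (1,11), (3,0), (3,11), (8,11), (9,11)} total cap 86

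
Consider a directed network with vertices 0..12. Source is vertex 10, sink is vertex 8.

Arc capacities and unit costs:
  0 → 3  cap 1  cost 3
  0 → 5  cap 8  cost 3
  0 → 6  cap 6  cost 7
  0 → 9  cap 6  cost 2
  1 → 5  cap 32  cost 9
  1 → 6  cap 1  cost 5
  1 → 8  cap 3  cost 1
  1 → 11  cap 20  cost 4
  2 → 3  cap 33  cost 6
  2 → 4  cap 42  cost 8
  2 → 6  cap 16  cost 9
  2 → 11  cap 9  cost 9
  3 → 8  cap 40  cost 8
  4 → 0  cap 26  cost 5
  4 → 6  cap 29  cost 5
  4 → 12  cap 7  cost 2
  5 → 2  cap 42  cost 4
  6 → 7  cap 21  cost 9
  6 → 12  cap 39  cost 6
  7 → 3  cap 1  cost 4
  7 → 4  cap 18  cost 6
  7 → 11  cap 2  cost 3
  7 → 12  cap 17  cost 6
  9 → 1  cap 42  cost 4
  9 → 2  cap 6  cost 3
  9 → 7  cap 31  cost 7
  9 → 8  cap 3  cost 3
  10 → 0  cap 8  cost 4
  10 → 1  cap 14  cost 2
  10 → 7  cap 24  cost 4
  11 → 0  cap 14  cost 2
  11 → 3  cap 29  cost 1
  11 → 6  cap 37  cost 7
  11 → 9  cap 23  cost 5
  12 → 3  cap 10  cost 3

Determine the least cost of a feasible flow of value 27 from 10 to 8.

Minimum cost for 27 units: 390

shortest-cost path #1: 10→1→8 push 3 @ unit cost 3 (adds 9)
shortest-cost path #2: 10→0→9→8 push 3 @ unit cost 9 (adds 27)
shortest-cost path #3: 10→0→3→8 push 1 @ unit cost 15 (adds 15)
shortest-cost path #4: 10→1→11→3→8 push 11 @ unit cost 15 (adds 165)
shortest-cost path #5: 10→7→3→8 push 1 @ unit cost 16 (adds 16)
shortest-cost path #6: 10→7→11→3→8 push 2 @ unit cost 16 (adds 32)
shortest-cost path #7: 10→7→12→3→8 push 6 @ unit cost 21 (adds 126)
total cost = 390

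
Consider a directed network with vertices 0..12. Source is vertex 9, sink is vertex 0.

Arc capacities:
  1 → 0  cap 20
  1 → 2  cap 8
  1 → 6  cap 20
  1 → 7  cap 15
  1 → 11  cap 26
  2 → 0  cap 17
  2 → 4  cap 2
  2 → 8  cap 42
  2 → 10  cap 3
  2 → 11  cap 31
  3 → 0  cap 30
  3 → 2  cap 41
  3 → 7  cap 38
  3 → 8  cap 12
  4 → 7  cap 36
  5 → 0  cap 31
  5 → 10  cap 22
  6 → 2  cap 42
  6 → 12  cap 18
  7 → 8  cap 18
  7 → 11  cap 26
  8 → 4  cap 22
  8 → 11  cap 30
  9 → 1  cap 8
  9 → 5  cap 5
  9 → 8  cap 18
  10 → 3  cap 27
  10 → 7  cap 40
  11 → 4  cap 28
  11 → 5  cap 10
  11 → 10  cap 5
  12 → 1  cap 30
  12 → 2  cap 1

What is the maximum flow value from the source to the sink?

Maximum flow value: 28

augment #1: 9→1→0 bottleneck 8, total now 8
augment #2: 9→5→0 bottleneck 5, total now 13
augment #3: 9→8→11→5→0 bottleneck 10, total now 23
augment #4: 9→8→11→10→3→0 bottleneck 5, total now 28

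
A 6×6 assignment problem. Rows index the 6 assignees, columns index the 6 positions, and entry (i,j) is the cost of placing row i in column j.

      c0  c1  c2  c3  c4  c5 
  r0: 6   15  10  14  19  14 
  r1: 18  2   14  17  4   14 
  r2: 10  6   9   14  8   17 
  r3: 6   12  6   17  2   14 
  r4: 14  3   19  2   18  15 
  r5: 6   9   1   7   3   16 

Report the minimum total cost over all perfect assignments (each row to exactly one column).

optimal assignment: row0→col0 (cost 6), row1→col1 (cost 2), row2→col5 (cost 17), row3→col4 (cost 2), row4→col3 (cost 2), row5→col2 (cost 1)
total = 6 + 2 + 17 + 2 + 2 + 1 = 30

Minimum assignment cost: 30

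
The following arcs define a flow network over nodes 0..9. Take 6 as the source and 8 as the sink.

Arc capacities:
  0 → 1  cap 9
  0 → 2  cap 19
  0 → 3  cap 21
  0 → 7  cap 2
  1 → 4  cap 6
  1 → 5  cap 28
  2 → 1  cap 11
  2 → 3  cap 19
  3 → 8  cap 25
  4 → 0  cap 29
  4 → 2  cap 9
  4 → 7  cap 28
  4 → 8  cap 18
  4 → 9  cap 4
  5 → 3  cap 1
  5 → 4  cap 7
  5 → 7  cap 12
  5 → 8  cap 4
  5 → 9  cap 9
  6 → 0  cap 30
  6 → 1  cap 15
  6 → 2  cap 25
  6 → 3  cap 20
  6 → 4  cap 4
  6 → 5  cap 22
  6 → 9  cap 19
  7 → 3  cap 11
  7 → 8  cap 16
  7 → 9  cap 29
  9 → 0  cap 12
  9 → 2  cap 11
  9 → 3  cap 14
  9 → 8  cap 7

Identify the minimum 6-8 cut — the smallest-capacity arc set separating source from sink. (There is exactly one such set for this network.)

Min-cut arcs: {(0,7), (1,4), (3,8), (5,4), (5,7), (5,8), (6,4), (9,8)} (total capacity 67)

augment #1: 6→3→8 push 20
augment #2: 6→4→8 push 4
augment #3: 6→5→8 push 4
augment #4: 6→9→8 push 7
augment #5: 6→0→3→8 push 5
augment #6: 6→0→7→8 push 2
augment #7: 6→1→4→8 push 6
augment #8: 6→5→4→8 push 7
augment #9: 6→5→7→8 push 11
augment #10: 6→1→5→7→8 push 1
max flow = 67; residual-reachable set from 6 gives S-side
cut edges (S→T): {(0,7), (1,4), (3,8), (5,4), (5,7), (5,8), (6,4), (9,8)} total cap 67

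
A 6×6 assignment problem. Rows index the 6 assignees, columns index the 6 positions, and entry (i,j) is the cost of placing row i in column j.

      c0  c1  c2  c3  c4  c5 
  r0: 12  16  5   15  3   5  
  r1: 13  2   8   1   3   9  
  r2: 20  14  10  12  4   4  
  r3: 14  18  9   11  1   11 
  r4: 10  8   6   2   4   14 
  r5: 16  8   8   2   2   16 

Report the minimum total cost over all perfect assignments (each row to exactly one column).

Minimum assignment cost: 24

optimal assignment: row0→col2 (cost 5), row1→col1 (cost 2), row2→col5 (cost 4), row3→col4 (cost 1), row4→col0 (cost 10), row5→col3 (cost 2)
total = 5 + 2 + 4 + 1 + 10 + 2 = 24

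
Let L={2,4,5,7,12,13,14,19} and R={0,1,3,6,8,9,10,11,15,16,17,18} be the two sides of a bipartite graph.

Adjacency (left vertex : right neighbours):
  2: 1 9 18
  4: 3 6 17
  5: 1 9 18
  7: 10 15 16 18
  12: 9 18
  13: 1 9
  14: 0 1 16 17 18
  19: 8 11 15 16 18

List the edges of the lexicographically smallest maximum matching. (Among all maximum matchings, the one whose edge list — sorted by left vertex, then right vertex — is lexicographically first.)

Lex-smallest maximum matching: {(2,1), (4,3), (5,9), (7,10), (12,18), (14,0), (19,8)}

|M| = 7 (so the lex-smallest maximum matching has 7 edges)
process left vertices in ascending order; for each, take the smallest-labelled available neighbour that still permits 7 edges overall, or leave it unmatched if none does
lex-smallest matching: {2-1, 4-3, 5-9, 7-10, 12-18, 14-0, 19-8}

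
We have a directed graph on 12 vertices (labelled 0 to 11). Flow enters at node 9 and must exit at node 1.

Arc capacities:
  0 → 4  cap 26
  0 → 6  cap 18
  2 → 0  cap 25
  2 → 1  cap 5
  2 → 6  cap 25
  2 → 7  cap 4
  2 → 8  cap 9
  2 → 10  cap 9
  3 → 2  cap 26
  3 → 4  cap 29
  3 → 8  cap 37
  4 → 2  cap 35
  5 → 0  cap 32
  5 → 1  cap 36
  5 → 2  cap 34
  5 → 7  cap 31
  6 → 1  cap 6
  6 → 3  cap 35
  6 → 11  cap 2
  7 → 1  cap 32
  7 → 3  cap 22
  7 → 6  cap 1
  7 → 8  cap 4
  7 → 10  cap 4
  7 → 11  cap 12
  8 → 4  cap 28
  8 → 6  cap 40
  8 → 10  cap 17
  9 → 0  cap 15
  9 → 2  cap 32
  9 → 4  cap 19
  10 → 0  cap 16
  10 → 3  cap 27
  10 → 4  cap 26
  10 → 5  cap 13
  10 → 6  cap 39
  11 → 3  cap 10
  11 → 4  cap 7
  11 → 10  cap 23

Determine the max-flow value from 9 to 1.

augment #1: 9→2→1 bottleneck 5, total now 5
augment #2: 9→0→6→1 bottleneck 6, total now 11
augment #3: 9→2→7→1 bottleneck 4, total now 15
augment #4: 9→2→10→5→1 bottleneck 9, total now 24
augment #5: 9→2→8→10→5→1 bottleneck 4, total now 28

Maximum flow value: 28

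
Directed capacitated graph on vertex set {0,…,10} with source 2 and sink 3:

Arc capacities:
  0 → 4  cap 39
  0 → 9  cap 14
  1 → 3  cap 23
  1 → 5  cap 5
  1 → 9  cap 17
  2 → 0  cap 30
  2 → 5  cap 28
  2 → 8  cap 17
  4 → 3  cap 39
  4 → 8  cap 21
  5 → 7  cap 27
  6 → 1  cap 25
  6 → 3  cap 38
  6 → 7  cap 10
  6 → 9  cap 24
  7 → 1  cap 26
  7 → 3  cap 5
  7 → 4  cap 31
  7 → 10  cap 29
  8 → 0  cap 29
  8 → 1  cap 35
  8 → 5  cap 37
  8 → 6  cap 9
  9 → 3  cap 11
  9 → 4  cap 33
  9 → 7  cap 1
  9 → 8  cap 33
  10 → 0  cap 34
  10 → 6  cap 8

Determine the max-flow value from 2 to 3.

augment #1: 2→0→4→3 bottleneck 30, total now 30
augment #2: 2→5→7→3 bottleneck 5, total now 35
augment #3: 2→8→1→3 bottleneck 17, total now 52
augment #4: 2→5→7→1→3 bottleneck 6, total now 58
augment #5: 2→5→7→4→3 bottleneck 9, total now 67
augment #6: 2→5→7→1→9→3 bottleneck 7, total now 74

Maximum flow value: 74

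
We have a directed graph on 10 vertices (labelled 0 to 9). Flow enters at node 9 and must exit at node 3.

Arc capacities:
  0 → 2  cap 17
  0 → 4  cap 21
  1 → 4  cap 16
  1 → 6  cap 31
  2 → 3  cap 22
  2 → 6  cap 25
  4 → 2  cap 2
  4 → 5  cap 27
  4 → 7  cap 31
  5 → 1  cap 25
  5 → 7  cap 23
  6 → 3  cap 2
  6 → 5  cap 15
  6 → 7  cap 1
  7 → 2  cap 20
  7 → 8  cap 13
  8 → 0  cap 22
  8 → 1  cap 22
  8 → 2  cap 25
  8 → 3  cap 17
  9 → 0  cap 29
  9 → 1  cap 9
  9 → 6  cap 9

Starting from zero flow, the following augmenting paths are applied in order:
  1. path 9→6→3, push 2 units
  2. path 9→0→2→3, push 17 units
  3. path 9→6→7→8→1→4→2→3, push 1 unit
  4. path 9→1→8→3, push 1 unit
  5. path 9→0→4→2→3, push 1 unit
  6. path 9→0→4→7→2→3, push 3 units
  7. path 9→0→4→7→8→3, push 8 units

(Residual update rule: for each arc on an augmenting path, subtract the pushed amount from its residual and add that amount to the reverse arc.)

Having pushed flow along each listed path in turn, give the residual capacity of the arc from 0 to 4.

after path 1 (9→6→3, push 2): res(0,4)=21
after path 2 (9→0→2→3, push 17): res(0,4)=21
after path 3 (9→6→7→8→1→4→2→3, push 1): res(0,4)=21
after path 4 (9→1→8→3, push 1): res(0,4)=21
after path 5 (9→0→4→2→3, push 1): res(0,4)=20
after path 6 (9→0→4→7→2→3, push 3): res(0,4)=17
after path 7 (9→0→4→7→8→3, push 8): res(0,4)=9

Residual capacity of (0,4): 9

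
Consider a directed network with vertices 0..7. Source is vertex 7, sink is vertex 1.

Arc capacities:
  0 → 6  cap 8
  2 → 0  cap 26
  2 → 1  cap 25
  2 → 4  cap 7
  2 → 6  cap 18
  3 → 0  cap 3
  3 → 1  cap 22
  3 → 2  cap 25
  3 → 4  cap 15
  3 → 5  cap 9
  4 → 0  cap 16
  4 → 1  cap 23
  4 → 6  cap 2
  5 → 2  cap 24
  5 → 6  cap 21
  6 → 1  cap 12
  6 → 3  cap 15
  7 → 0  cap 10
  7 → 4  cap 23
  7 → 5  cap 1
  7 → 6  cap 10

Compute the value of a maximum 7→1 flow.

Maximum flow value: 42

augment #1: 7→4→1 bottleneck 23, total now 23
augment #2: 7→6→1 bottleneck 10, total now 33
augment #3: 7→0→6→1 bottleneck 2, total now 35
augment #4: 7→5→2→1 bottleneck 1, total now 36
augment #5: 7→0→6→3→1 bottleneck 6, total now 42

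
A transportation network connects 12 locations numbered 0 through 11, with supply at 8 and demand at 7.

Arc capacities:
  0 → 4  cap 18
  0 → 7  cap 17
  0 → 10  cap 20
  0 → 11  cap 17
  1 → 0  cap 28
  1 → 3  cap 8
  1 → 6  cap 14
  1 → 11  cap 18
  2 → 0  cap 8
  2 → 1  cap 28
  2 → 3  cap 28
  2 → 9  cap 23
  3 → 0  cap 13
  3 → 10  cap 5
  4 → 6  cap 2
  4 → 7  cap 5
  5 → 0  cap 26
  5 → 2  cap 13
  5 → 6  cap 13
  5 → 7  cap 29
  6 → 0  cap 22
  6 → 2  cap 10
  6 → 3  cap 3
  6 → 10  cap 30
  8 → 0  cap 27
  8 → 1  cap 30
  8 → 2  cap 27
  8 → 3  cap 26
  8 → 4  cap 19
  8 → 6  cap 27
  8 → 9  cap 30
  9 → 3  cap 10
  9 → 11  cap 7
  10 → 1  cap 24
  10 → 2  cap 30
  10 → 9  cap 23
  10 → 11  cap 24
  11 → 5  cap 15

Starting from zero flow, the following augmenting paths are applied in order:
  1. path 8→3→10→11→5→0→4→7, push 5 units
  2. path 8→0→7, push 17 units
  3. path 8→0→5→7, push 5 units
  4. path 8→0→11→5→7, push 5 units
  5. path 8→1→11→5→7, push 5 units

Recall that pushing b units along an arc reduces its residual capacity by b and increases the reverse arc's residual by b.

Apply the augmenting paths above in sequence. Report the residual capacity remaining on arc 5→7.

Residual capacity of (5,7): 14

after path 1 (8→3→10→11→5→0→4→7, push 5): res(5,7)=29
after path 2 (8→0→7, push 17): res(5,7)=29
after path 3 (8→0→5→7, push 5): res(5,7)=24
after path 4 (8→0→11→5→7, push 5): res(5,7)=19
after path 5 (8→1→11→5→7, push 5): res(5,7)=14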